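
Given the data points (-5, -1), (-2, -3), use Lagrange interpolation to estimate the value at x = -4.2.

Lagrange interpolation formula:
P(x) = Σ yᵢ × Lᵢ(x)
where Lᵢ(x) = Π_{j≠i} (x - xⱼ)/(xᵢ - xⱼ)

L_0(-4.2) = (-4.2 - (-2))/(-5 - (-2)) = 0.733333
L_1(-4.2) = (-4.2 - (-5))/(-2 - (-5)) = 0.266667

P(-4.2) = (-1)×L_0(-4.2) + (-3)×L_1(-4.2)
P(-4.2) = -1.533333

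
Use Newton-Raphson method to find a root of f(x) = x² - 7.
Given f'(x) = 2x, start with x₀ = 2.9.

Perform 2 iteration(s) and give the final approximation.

f(x) = x² - 7
f'(x) = 2x
x₀ = 2.9

Newton-Raphson formula: x_{n+1} = x_n - f(x_n)/f'(x_n)

Iteration 1:
  f(2.900000) = 1.410000
  f'(2.900000) = 5.800000
  x_1 = 2.900000 - 1.410000/5.800000 = 2.656897
Iteration 2:
  f(2.656897) = 0.059099
  f'(2.656897) = 5.313793
  x_2 = 2.656897 - 0.059099/5.313793 = 2.645775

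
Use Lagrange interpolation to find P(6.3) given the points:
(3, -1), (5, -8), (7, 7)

Lagrange interpolation formula:
P(x) = Σ yᵢ × Lᵢ(x)
where Lᵢ(x) = Π_{j≠i} (x - xⱼ)/(xᵢ - xⱼ)

L_0(6.3) = (6.3 - 5)/(3 - 5) × (6.3 - 7)/(3 - 7) = -0.113750
L_1(6.3) = (6.3 - 3)/(5 - 3) × (6.3 - 7)/(5 - 7) = 0.577500
L_2(6.3) = (6.3 - 3)/(7 - 3) × (6.3 - 5)/(7 - 5) = 0.536250

P(6.3) = (-1)×L_0(6.3) + (-8)×L_1(6.3) + 7×L_2(6.3)
P(6.3) = -0.752500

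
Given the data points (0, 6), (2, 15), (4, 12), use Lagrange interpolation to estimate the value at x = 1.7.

Lagrange interpolation formula:
P(x) = Σ yᵢ × Lᵢ(x)
where Lᵢ(x) = Π_{j≠i} (x - xⱼ)/(xᵢ - xⱼ)

L_0(1.7) = (1.7 - 2)/(0 - 2) × (1.7 - 4)/(0 - 4) = 0.086250
L_1(1.7) = (1.7 - 0)/(2 - 0) × (1.7 - 4)/(2 - 4) = 0.977500
L_2(1.7) = (1.7 - 0)/(4 - 0) × (1.7 - 2)/(4 - 2) = -0.063750

P(1.7) = 6×L_0(1.7) + 15×L_1(1.7) + 12×L_2(1.7)
P(1.7) = 14.415000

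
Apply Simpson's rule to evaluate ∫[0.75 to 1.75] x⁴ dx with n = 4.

f(x) = x⁴
a = 0.75, b = 1.75, n = 4
h = (b - a)/n = 0.250000

Simpson's rule: (h/3)[f(x₀) + 4f(x₁) + 2f(x₂) + ... + f(xₙ)]

x_0 = 0.7500, f(x_0) = 0.316406, coefficient = 1
x_1 = 1.0000, f(x_1) = 1.000000, coefficient = 4
x_2 = 1.2500, f(x_2) = 2.441406, coefficient = 2
x_3 = 1.5000, f(x_3) = 5.062500, coefficient = 4
x_4 = 1.7500, f(x_4) = 9.378906, coefficient = 1

I ≈ (0.250000/3) × 38.828125 = 3.235677
Exact value: 3.235156
Error: 0.000521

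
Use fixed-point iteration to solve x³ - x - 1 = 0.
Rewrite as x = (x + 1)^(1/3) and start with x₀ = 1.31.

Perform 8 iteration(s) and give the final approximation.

Equation: x³ - x - 1 = 0
Fixed-point form: x = (x + 1)^(1/3)
x₀ = 1.31

x_1 = g(1.310000) = 1.321916
x_2 = g(1.321916) = 1.324186
x_3 = g(1.324186) = 1.324617
x_4 = g(1.324617) = 1.324699
x_5 = g(1.324699) = 1.324714
x_6 = g(1.324714) = 1.324717
x_7 = g(1.324717) = 1.324718
x_8 = g(1.324718) = 1.324718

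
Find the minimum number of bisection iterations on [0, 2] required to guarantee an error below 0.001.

We need (b-a)/2^n ≤ 0.001
(2 - 0)/2^n ≤ 0.001
2/2^n ≤ 0.001
2^n ≥ 2000
n ≥ log₂(2000) = 10.97
n ≥ 11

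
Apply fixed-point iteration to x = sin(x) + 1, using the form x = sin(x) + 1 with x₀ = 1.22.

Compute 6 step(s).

Equation: x = sin(x) + 1
Fixed-point form: x = sin(x) + 1
x₀ = 1.22

x_1 = g(1.220000) = 1.939099
x_2 = g(1.939099) = 1.932940
x_3 = g(1.932940) = 1.935140
x_4 = g(1.935140) = 1.934358
x_5 = g(1.934358) = 1.934636
x_6 = g(1.934636) = 1.934537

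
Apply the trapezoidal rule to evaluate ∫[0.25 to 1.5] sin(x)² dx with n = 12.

f(x) = sin(x)²
a = 0.25, b = 1.5, n = 12
h = (b - a)/n = 0.104167

Trapezoidal rule: (h/2)[f(x₀) + 2f(x₁) + 2f(x₂) + ... + f(xₙ)]

x_0 = 0.2500, f(x_0) = 0.061209, coefficient = 1
x_1 = 0.3542, f(x_1) = 0.120276, coefficient = 2
x_2 = 0.4583, f(x_2) = 0.195766, coefficient = 2
x_3 = 0.5625, f(x_3) = 0.284412, coefficient = 2
x_4 = 0.6667, f(x_4) = 0.382381, coefficient = 2
x_5 = 0.7708, f(x_5) = 0.485437, coefficient = 2
x_6 = 0.8750, f(x_6) = 0.589123, coefficient = 2
x_7 = 0.9792, f(x_7) = 0.688955, coefficient = 2
x_8 = 1.0833, f(x_8) = 0.780615, coefficient = 2
x_9 = 1.1875, f(x_9) = 0.860139, coefficient = 2
x_10 = 1.2917, f(x_10) = 0.924089, coefficient = 2
x_11 = 1.3958, f(x_11) = 0.969699, coefficient = 2
x_12 = 1.5000, f(x_12) = 0.994996, coefficient = 1

I ≈ (0.104167/2) × 13.617989 = 0.709270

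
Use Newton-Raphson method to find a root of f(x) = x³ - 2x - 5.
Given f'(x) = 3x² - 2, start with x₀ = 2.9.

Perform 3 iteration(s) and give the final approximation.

f(x) = x³ - 2x - 5
f'(x) = 3x² - 2
x₀ = 2.9

Newton-Raphson formula: x_{n+1} = x_n - f(x_n)/f'(x_n)

Iteration 1:
  f(2.900000) = 13.589000
  f'(2.900000) = 23.230000
  x_1 = 2.900000 - 13.589000/23.230000 = 2.315024
Iteration 2:
  f(2.315024) = 2.776939
  f'(2.315024) = 14.078004
  x_2 = 2.315024 - 2.776939/14.078004 = 2.117770
Iteration 3:
  f(2.117770) = 0.262551
  f'(2.117770) = 11.454848
  x_3 = 2.117770 - 0.262551/11.454848 = 2.094849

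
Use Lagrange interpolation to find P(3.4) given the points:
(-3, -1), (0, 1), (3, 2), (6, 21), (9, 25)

Lagrange interpolation formula:
P(x) = Σ yᵢ × Lᵢ(x)
where Lᵢ(x) = Π_{j≠i} (x - xⱼ)/(xᵢ - xⱼ)

L_0(3.4) = (3.4 - 0)/(-3 - 0) × (3.4 - 3)/(-3 - 3) × (3.4 - 6)/(-3 - 6) × (3.4 - 9)/(-3 - 9) = 0.010186
L_1(3.4) = (3.4 - (-3))/(0 - (-3)) × (3.4 - 3)/(0 - 3) × (3.4 - 6)/(0 - 6) × (3.4 - 9)/(0 - 9) = -0.076695
L_2(3.4) = (3.4 - (-3))/(3 - (-3)) × (3.4 - 0)/(3 - 0) × (3.4 - 6)/(3 - 6) × (3.4 - 9)/(3 - 9) = 0.977857
L_3(3.4) = (3.4 - (-3))/(6 - (-3)) × (3.4 - 0)/(6 - 0) × (3.4 - 3)/(6 - 3) × (3.4 - 9)/(6 - 9) = 0.100293
L_4(3.4) = (3.4 - (-3))/(9 - (-3)) × (3.4 - 0)/(9 - 0) × (3.4 - 3)/(9 - 3) × (3.4 - 6)/(9 - 6) = -0.011641

P(3.4) = (-1)×L_0(3.4) + 1×L_1(3.4) + 2×L_2(3.4) + 21×L_3(3.4) + 25×L_4(3.4)
P(3.4) = 3.683957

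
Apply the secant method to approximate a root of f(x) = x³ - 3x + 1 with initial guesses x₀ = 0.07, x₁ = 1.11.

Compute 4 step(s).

f(x) = x³ - 3x + 1
x₀ = 0.07, x₁ = 1.11

Secant formula: x_{n+1} = x_n - f(x_n)(x_n - x_{n-1})/(f(x_n) - f(x_{n-1}))

Iteration 1:
  f(0.070000) = 0.790343
  f(1.110000) = -0.962369
  x_2 = 1.110000 - (-0.962369)×(1.110000 - 0.070000)/(-0.962369 - 0.790343)
       = 0.538963
Iteration 2:
  f(1.110000) = -0.962369
  f(0.538963) = -0.460330
  x_3 = 0.538963 - (-0.460330)×(0.538963 - 1.110000)/(-0.460330 - (-0.962369))
       = 0.015367
Iteration 3:
  f(0.538963) = -0.460330
  f(0.015367) = 0.953903
  x_4 = 0.015367 - 0.953903×(0.015367 - 0.538963)/(0.953903 - (-0.460330))
       = 0.368533
Iteration 4:
  f(0.015367) = 0.953903
  f(0.368533) = -0.055547
  x_5 = 0.368533 - (-0.055547)×(0.368533 - 0.015367)/(-0.055547 - 0.953903)
       = 0.349100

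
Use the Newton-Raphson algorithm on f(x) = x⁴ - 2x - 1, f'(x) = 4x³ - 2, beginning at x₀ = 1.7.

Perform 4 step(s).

f(x) = x⁴ - 2x - 1
f'(x) = 4x³ - 2
x₀ = 1.7

Newton-Raphson formula: x_{n+1} = x_n - f(x_n)/f'(x_n)

Iteration 1:
  f(1.700000) = 3.952100
  f'(1.700000) = 17.652000
  x_1 = 1.700000 - 3.952100/17.652000 = 1.476110
Iteration 2:
  f(1.476110) = 0.795392
  f'(1.476110) = 10.865198
  x_2 = 1.476110 - 0.795392/10.865198 = 1.402905
Iteration 3:
  f(1.402905) = 0.067773
  f'(1.402905) = 9.044464
  x_3 = 1.402905 - 0.067773/9.044464 = 1.395412
Iteration 4:
  f(1.395412) = 0.000661
  f'(1.395412) = 8.868432
  x_4 = 1.395412 - 0.000661/8.868432 = 1.395337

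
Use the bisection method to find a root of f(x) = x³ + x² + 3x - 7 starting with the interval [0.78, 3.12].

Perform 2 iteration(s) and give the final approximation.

f(x) = x³ + x² + 3x - 7
Initial interval: [0.78, 3.12]

Iteration 1:
  c_1 = (0.780000 + 3.120000)/2 = 1.950000
  f(c_1) = f(1.950000) = 10.067375
  f(a) × f(c) < 0, new interval: [0.780000, 1.950000]
Iteration 2:
  c_2 = (0.780000 + 1.950000)/2 = 1.365000
  f(c_2) = f(1.365000) = 1.501527
  f(a) × f(c) < 0, new interval: [0.780000, 1.365000]

After 2 iteration(s), the approximation is c_2 = 1.365000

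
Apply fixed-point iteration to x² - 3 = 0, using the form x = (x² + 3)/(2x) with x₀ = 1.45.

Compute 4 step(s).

Equation: x² - 3 = 0
Fixed-point form: x = (x² + 3)/(2x)
x₀ = 1.45

x_1 = g(1.450000) = 1.759483
x_2 = g(1.759483) = 1.732265
x_3 = g(1.732265) = 1.732051
x_4 = g(1.732051) = 1.732051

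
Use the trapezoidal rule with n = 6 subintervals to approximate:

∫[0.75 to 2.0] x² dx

f(x) = x²
a = 0.75, b = 2.0, n = 6
h = (b - a)/n = 0.208333

Trapezoidal rule: (h/2)[f(x₀) + 2f(x₁) + 2f(x₂) + ... + f(xₙ)]

x_0 = 0.7500, f(x_0) = 0.562500, coefficient = 1
x_1 = 0.9583, f(x_1) = 0.918403, coefficient = 2
x_2 = 1.1667, f(x_2) = 1.361111, coefficient = 2
x_3 = 1.3750, f(x_3) = 1.890625, coefficient = 2
x_4 = 1.5833, f(x_4) = 2.506944, coefficient = 2
x_5 = 1.7917, f(x_5) = 3.210069, coefficient = 2
x_6 = 2.0000, f(x_6) = 4.000000, coefficient = 1

I ≈ (0.208333/2) × 24.336806 = 2.535084
Exact value: 2.526042
Error: 0.009042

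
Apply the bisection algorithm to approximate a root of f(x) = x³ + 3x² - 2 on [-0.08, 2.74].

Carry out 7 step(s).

f(x) = x³ + 3x² - 2
Initial interval: [-0.08, 2.74]

Iteration 1:
  c_1 = (-0.080000 + 2.740000)/2 = 1.330000
  f(c_1) = f(1.330000) = 5.659337
  f(a) × f(c) < 0, new interval: [-0.080000, 1.330000]
Iteration 2:
  c_2 = (-0.080000 + 1.330000)/2 = 0.625000
  f(c_2) = f(0.625000) = -0.583984
  f(a) × f(c) ≥ 0, new interval: [0.625000, 1.330000]
Iteration 3:
  c_3 = (0.625000 + 1.330000)/2 = 0.977500
  f(c_3) = f(0.977500) = 1.800526
  f(a) × f(c) < 0, new interval: [0.625000, 0.977500]
Iteration 4:
  c_4 = (0.625000 + 0.977500)/2 = 0.801250
  f(c_4) = f(0.801250) = 0.440408
  f(a) × f(c) < 0, new interval: [0.625000, 0.801250]
Iteration 5:
  c_5 = (0.625000 + 0.801250)/2 = 0.713125
  f(c_5) = f(0.713125) = -0.111700
  f(a) × f(c) ≥ 0, new interval: [0.713125, 0.801250]
Iteration 6:
  c_6 = (0.713125 + 0.801250)/2 = 0.757188
  f(c_6) = f(0.757188) = 0.154119
  f(a) × f(c) < 0, new interval: [0.713125, 0.757188]
Iteration 7:
  c_7 = (0.713125 + 0.757188)/2 = 0.735156
  f(c_7) = f(0.735156) = 0.018683
  f(a) × f(c) < 0, new interval: [0.713125, 0.735156]

After 7 iteration(s), the approximation is c_7 = 0.735156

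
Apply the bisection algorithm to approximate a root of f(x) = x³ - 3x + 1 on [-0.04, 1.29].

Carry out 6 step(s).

f(x) = x³ - 3x + 1
Initial interval: [-0.04, 1.29]

Iteration 1:
  c_1 = (-0.040000 + 1.290000)/2 = 0.625000
  f(c_1) = f(0.625000) = -0.630859
  f(a) × f(c) < 0, new interval: [-0.040000, 0.625000]
Iteration 2:
  c_2 = (-0.040000 + 0.625000)/2 = 0.292500
  f(c_2) = f(0.292500) = 0.147525
  f(a) × f(c) ≥ 0, new interval: [0.292500, 0.625000]
Iteration 3:
  c_3 = (0.292500 + 0.625000)/2 = 0.458750
  f(c_3) = f(0.458750) = -0.279705
  f(a) × f(c) < 0, new interval: [0.292500, 0.458750]
Iteration 4:
  c_4 = (0.292500 + 0.458750)/2 = 0.375625
  f(c_4) = f(0.375625) = -0.073877
  f(a) × f(c) < 0, new interval: [0.292500, 0.375625]
Iteration 5:
  c_5 = (0.292500 + 0.375625)/2 = 0.334062
  f(c_5) = f(0.334062) = 0.035093
  f(a) × f(c) ≥ 0, new interval: [0.334062, 0.375625]
Iteration 6:
  c_6 = (0.334062 + 0.375625)/2 = 0.354844
  f(c_6) = f(0.354844) = -0.019851
  f(a) × f(c) < 0, new interval: [0.334062, 0.354844]

After 6 iteration(s), the approximation is c_6 = 0.354844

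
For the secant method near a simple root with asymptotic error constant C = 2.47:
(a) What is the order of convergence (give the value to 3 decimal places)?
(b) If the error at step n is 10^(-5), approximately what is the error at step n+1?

(a) Secant method has superlinear convergence with order φ = (1+√5)/2 ≈ 1.618.
    This means |e_{n+1}| ≈ C|e_n|^1.618.

(b) With |e_n| = 10^(-5) and C = 2.47:
    |e_{n+1}| ≈ 2.47 × (10^(-5))^1.618 = 2.47 × 10^(-8.09)

(a) ≈ 1.618 (golden ratio); (b) |e_{n+1}| ≈ 2.007e-08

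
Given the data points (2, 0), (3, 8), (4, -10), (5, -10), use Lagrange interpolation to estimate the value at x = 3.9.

Lagrange interpolation formula:
P(x) = Σ yᵢ × Lᵢ(x)
where Lᵢ(x) = Π_{j≠i} (x - xⱼ)/(xᵢ - xⱼ)

L_0(3.9) = (3.9 - 3)/(2 - 3) × (3.9 - 4)/(2 - 4) × (3.9 - 5)/(2 - 5) = -0.016500
L_1(3.9) = (3.9 - 2)/(3 - 2) × (3.9 - 4)/(3 - 4) × (3.9 - 5)/(3 - 5) = 0.104500
L_2(3.9) = (3.9 - 2)/(4 - 2) × (3.9 - 3)/(4 - 3) × (3.9 - 5)/(4 - 5) = 0.940500
L_3(3.9) = (3.9 - 2)/(5 - 2) × (3.9 - 3)/(5 - 3) × (3.9 - 4)/(5 - 4) = -0.028500

P(3.9) = 0×L_0(3.9) + 8×L_1(3.9) + (-10)×L_2(3.9) + (-10)×L_3(3.9)
P(3.9) = -8.284000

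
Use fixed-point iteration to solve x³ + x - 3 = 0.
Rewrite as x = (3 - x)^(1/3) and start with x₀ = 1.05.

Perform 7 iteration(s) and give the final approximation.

Equation: x³ + x - 3 = 0
Fixed-point form: x = (3 - x)^(1/3)
x₀ = 1.05

x_1 = g(1.050000) = 1.249333
x_2 = g(1.249333) = 1.205224
x_3 = g(1.205224) = 1.215262
x_4 = g(1.215262) = 1.212993
x_5 = g(1.212993) = 1.213507
x_6 = g(1.213507) = 1.213390
x_7 = g(1.213390) = 1.213417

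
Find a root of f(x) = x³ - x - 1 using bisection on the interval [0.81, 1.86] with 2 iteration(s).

f(x) = x³ - x - 1
Initial interval: [0.81, 1.86]

Iteration 1:
  c_1 = (0.810000 + 1.860000)/2 = 1.335000
  f(c_1) = f(1.335000) = 0.044270
  f(a) × f(c) < 0, new interval: [0.810000, 1.335000]
Iteration 2:
  c_2 = (0.810000 + 1.335000)/2 = 1.072500
  f(c_2) = f(1.072500) = -0.838850
  f(a) × f(c) ≥ 0, new interval: [1.072500, 1.335000]

After 2 iteration(s), the approximation is c_2 = 1.072500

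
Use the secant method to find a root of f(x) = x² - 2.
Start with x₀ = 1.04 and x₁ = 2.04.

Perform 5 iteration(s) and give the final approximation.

f(x) = x² - 2
x₀ = 1.04, x₁ = 2.04

Secant formula: x_{n+1} = x_n - f(x_n)(x_n - x_{n-1})/(f(x_n) - f(x_{n-1}))

Iteration 1:
  f(1.040000) = -0.918400
  f(2.040000) = 2.161600
  x_2 = 2.040000 - 2.161600×(2.040000 - 1.040000)/(2.161600 - (-0.918400))
       = 1.338182
Iteration 2:
  f(2.040000) = 2.161600
  f(1.338182) = -0.209269
  x_3 = 1.338182 - (-0.209269)×(1.338182 - 2.040000)/(-0.209269 - 2.161600)
       = 1.400129
Iteration 3:
  f(1.338182) = -0.209269
  f(1.400129) = -0.039638
  x_4 = 1.400129 - (-0.039638)×(1.400129 - 1.338182)/(-0.039638 - (-0.209269))
       = 1.414605
Iteration 4:
  f(1.400129) = -0.039638
  f(1.414605) = 0.001106
  x_5 = 1.414605 - 0.001106×(1.414605 - 1.400129)/(0.001106 - (-0.039638))
       = 1.414212
Iteration 5:
  f(1.414605) = 0.001106
  f(1.414212) = -0.000006
  x_6 = 1.414212 - (-0.000006)×(1.414212 - 1.414605)/(-0.000006 - 0.001106)
       = 1.414214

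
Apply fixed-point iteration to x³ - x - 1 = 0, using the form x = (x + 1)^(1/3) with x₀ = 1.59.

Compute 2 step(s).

Equation: x³ - x - 1 = 0
Fixed-point form: x = (x + 1)^(1/3)
x₀ = 1.59

x_1 = g(1.590000) = 1.373304
x_2 = g(1.373304) = 1.333883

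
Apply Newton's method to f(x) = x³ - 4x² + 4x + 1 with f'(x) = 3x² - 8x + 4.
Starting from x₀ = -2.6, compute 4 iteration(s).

f(x) = x³ - 4x² + 4x + 1
f'(x) = 3x² - 8x + 4
x₀ = -2.6

Newton-Raphson formula: x_{n+1} = x_n - f(x_n)/f'(x_n)

Iteration 1:
  f(-2.600000) = -54.016000
  f'(-2.600000) = 45.080000
  x_1 = -2.600000 - (-54.016000)/45.080000 = -1.401775
Iteration 2:
  f(-1.401775) = -15.221435
  f'(-1.401775) = 21.109113
  x_2 = -1.401775 - (-15.221435)/21.109113 = -0.680691
Iteration 3:
  f(-0.680691) = -3.891517
  f'(-0.680691) = 10.835549
  x_3 = -0.680691 - (-3.891517)/10.835549 = -0.321548
Iteration 4:
  f(-0.321548) = -0.733007
  f'(-0.321548) = 6.882559
  x_4 = -0.321548 - (-0.733007)/6.882559 = -0.215045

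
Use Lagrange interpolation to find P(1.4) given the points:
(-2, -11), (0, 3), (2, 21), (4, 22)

Lagrange interpolation formula:
P(x) = Σ yᵢ × Lᵢ(x)
where Lᵢ(x) = Π_{j≠i} (x - xⱼ)/(xᵢ - xⱼ)

L_0(1.4) = (1.4 - 0)/(-2 - 0) × (1.4 - 2)/(-2 - 2) × (1.4 - 4)/(-2 - 4) = -0.045500
L_1(1.4) = (1.4 - (-2))/(0 - (-2)) × (1.4 - 2)/(0 - 2) × (1.4 - 4)/(0 - 4) = 0.331500
L_2(1.4) = (1.4 - (-2))/(2 - (-2)) × (1.4 - 0)/(2 - 0) × (1.4 - 4)/(2 - 4) = 0.773500
L_3(1.4) = (1.4 - (-2))/(4 - (-2)) × (1.4 - 0)/(4 - 0) × (1.4 - 2)/(4 - 2) = -0.059500

P(1.4) = (-11)×L_0(1.4) + 3×L_1(1.4) + 21×L_2(1.4) + 22×L_3(1.4)
P(1.4) = 16.429500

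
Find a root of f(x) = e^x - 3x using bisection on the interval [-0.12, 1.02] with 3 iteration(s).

f(x) = e^x - 3x
Initial interval: [-0.12, 1.02]

Iteration 1:
  c_1 = (-0.120000 + 1.020000)/2 = 0.450000
  f(c_1) = f(0.450000) = 0.218312
  f(a) × f(c) ≥ 0, new interval: [0.450000, 1.020000]
Iteration 2:
  c_2 = (0.450000 + 1.020000)/2 = 0.735000
  f(c_2) = f(0.735000) = -0.119518
  f(a) × f(c) < 0, new interval: [0.450000, 0.735000]
Iteration 3:
  c_3 = (0.450000 + 0.735000)/2 = 0.592500
  f(c_3) = f(0.592500) = 0.031004
  f(a) × f(c) ≥ 0, new interval: [0.592500, 0.735000]

After 3 iteration(s), the approximation is c_3 = 0.592500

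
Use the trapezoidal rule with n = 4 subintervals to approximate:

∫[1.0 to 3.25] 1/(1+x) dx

f(x) = 1/(1+x)
a = 1.0, b = 3.25, n = 4
h = (b - a)/n = 0.562500

Trapezoidal rule: (h/2)[f(x₀) + 2f(x₁) + 2f(x₂) + ... + f(xₙ)]

x_0 = 1.0000, f(x_0) = 0.500000, coefficient = 1
x_1 = 1.5625, f(x_1) = 0.390244, coefficient = 2
x_2 = 2.1250, f(x_2) = 0.320000, coefficient = 2
x_3 = 2.6875, f(x_3) = 0.271186, coefficient = 2
x_4 = 3.2500, f(x_4) = 0.235294, coefficient = 1

I ≈ (0.562500/2) × 2.698155 = 0.758856
Exact value: 0.753772
Error: 0.005084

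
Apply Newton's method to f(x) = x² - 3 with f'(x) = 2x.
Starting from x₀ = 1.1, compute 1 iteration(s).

f(x) = x² - 3
f'(x) = 2x
x₀ = 1.1

Newton-Raphson formula: x_{n+1} = x_n - f(x_n)/f'(x_n)

Iteration 1:
  f(1.100000) = -1.790000
  f'(1.100000) = 2.200000
  x_1 = 1.100000 - (-1.790000)/2.200000 = 1.913636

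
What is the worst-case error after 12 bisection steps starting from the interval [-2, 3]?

Bisection error bound: |error| ≤ (b-a)/2^n
|error| ≤ (3 - (-2))/2^12 = 5/2^12
|error| ≤ 0.0012207031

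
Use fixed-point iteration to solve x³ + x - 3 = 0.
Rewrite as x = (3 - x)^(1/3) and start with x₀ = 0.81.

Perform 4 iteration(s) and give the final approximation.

Equation: x³ + x - 3 = 0
Fixed-point form: x = (3 - x)^(1/3)
x₀ = 0.81

x_1 = g(0.810000) = 1.298618
x_2 = g(1.298618) = 1.193807
x_3 = g(1.193807) = 1.217834
x_4 = g(1.217834) = 1.212410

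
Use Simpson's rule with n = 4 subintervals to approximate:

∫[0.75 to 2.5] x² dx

f(x) = x²
a = 0.75, b = 2.5, n = 4
h = (b - a)/n = 0.437500

Simpson's rule: (h/3)[f(x₀) + 4f(x₁) + 2f(x₂) + ... + f(xₙ)]

x_0 = 0.7500, f(x_0) = 0.562500, coefficient = 1
x_1 = 1.1875, f(x_1) = 1.410156, coefficient = 4
x_2 = 1.6250, f(x_2) = 2.640625, coefficient = 2
x_3 = 2.0625, f(x_3) = 4.253906, coefficient = 4
x_4 = 2.5000, f(x_4) = 6.250000, coefficient = 1

I ≈ (0.437500/3) × 34.750000 = 5.067708
Exact value: 5.067708
Error: 0.000000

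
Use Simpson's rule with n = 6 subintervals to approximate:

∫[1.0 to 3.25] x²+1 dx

f(x) = x²+1
a = 1.0, b = 3.25, n = 6
h = (b - a)/n = 0.375000

Simpson's rule: (h/3)[f(x₀) + 4f(x₁) + 2f(x₂) + ... + f(xₙ)]

x_0 = 1.0000, f(x_0) = 2.000000, coefficient = 1
x_1 = 1.3750, f(x_1) = 2.890625, coefficient = 4
x_2 = 1.7500, f(x_2) = 4.062500, coefficient = 2
x_3 = 2.1250, f(x_3) = 5.515625, coefficient = 4
x_4 = 2.5000, f(x_4) = 7.250000, coefficient = 2
x_5 = 2.8750, f(x_5) = 9.265625, coefficient = 4
x_6 = 3.2500, f(x_6) = 11.562500, coefficient = 1

I ≈ (0.375000/3) × 106.875000 = 13.359375
Exact value: 13.359375
Error: 0.000000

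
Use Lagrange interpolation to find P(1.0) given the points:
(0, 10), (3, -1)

Lagrange interpolation formula:
P(x) = Σ yᵢ × Lᵢ(x)
where Lᵢ(x) = Π_{j≠i} (x - xⱼ)/(xᵢ - xⱼ)

L_0(1.0) = (1.0 - 3)/(0 - 3) = 0.666667
L_1(1.0) = (1.0 - 0)/(3 - 0) = 0.333333

P(1.0) = 10×L_0(1.0) + (-1)×L_1(1.0)
P(1.0) = 6.333333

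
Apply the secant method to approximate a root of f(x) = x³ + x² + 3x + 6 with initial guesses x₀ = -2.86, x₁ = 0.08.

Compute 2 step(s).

f(x) = x³ + x² + 3x + 6
x₀ = -2.86, x₁ = 0.08

Secant formula: x_{n+1} = x_n - f(x_n)(x_n - x_{n-1})/(f(x_n) - f(x_{n-1}))

Iteration 1:
  f(-2.860000) = -17.794056
  f(0.080000) = 6.246912
  x_2 = 0.080000 - 6.246912×(0.080000 - (-2.860000))/(6.246912 - (-17.794056))
       = -0.683943
Iteration 2:
  f(0.080000) = 6.246912
  f(-0.683943) = 4.096017
  x_3 = -0.683943 - 4.096017×(-0.683943 - 0.080000)/(4.096017 - 6.246912)
       = -2.138742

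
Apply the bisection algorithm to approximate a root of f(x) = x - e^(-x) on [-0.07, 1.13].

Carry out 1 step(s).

f(x) = x - e^(-x)
Initial interval: [-0.07, 1.13]

Iteration 1:
  c_1 = (-0.070000 + 1.130000)/2 = 0.530000
  f(c_1) = f(0.530000) = -0.058605
  f(a) × f(c) ≥ 0, new interval: [0.530000, 1.130000]

After 1 iteration(s), the approximation is c_1 = 0.530000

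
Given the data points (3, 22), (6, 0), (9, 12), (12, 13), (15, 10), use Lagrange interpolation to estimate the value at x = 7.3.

Lagrange interpolation formula:
P(x) = Σ yᵢ × Lᵢ(x)
where Lᵢ(x) = Π_{j≠i} (x - xⱼ)/(xᵢ - xⱼ)

L_0(7.3) = (7.3 - 6)/(3 - 6) × (7.3 - 9)/(3 - 9) × (7.3 - 12)/(3 - 12) × (7.3 - 15)/(3 - 15) = -0.041142
L_1(7.3) = (7.3 - 3)/(6 - 3) × (7.3 - 9)/(6 - 9) × (7.3 - 12)/(6 - 12) × (7.3 - 15)/(6 - 15) = 0.544339
L_2(7.3) = (7.3 - 3)/(9 - 3) × (7.3 - 6)/(9 - 6) × (7.3 - 12)/(9 - 12) × (7.3 - 15)/(9 - 15) = 0.624389
L_3(7.3) = (7.3 - 3)/(12 - 3) × (7.3 - 6)/(12 - 6) × (7.3 - 9)/(12 - 9) × (7.3 - 15)/(12 - 15) = -0.150562
L_4(7.3) = (7.3 - 3)/(15 - 3) × (7.3 - 6)/(15 - 6) × (7.3 - 9)/(15 - 9) × (7.3 - 12)/(15 - 12) = 0.022975

P(7.3) = 22×L_0(7.3) + 0×L_1(7.3) + 12×L_2(7.3) + 13×L_3(7.3) + 10×L_4(7.3)
P(7.3) = 4.859997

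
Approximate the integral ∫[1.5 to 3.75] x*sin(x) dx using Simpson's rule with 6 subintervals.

f(x) = x*sin(x)
a = 1.5, b = 3.75, n = 6
h = (b - a)/n = 0.375000

Simpson's rule: (h/3)[f(x₀) + 4f(x₁) + 2f(x₂) + ... + f(xₙ)]

x_0 = 1.5000, f(x_0) = 1.496242, coefficient = 1
x_1 = 1.8750, f(x_1) = 1.788911, coefficient = 4
x_2 = 2.2500, f(x_2) = 1.750665, coefficient = 2
x_3 = 2.6250, f(x_3) = 1.296541, coefficient = 4
x_4 = 3.0000, f(x_4) = 0.423360, coefficient = 2
x_5 = 3.3750, f(x_5) = -0.780617, coefficient = 4
x_6 = 3.7500, f(x_6) = -2.143355, coefficient = 1

I ≈ (0.375000/3) × 12.920277 = 1.615035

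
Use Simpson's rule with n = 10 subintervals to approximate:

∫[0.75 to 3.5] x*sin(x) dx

f(x) = x*sin(x)
a = 0.75, b = 3.5, n = 10
h = (b - a)/n = 0.275000

Simpson's rule: (h/3)[f(x₀) + 4f(x₁) + 2f(x₂) + ... + f(xₙ)]

x_0 = 0.7500, f(x_0) = 0.511229, coefficient = 1
x_1 = 1.0250, f(x_1) = 0.876082, coefficient = 4
x_2 = 1.3000, f(x_2) = 1.252626, coefficient = 2
x_3 = 1.5750, f(x_3) = 1.574986, coefficient = 4
x_4 = 1.8500, f(x_4) = 1.778359, coefficient = 2
x_5 = 2.1250, f(x_5) = 1.806930, coefficient = 4
x_6 = 2.4000, f(x_6) = 1.621112, coefficient = 2
x_7 = 2.6750, f(x_7) = 1.203337, coefficient = 4
x_8 = 2.9500, f(x_8) = 0.561747, coefficient = 2
x_9 = 3.2250, f(x_9) = -0.268677, coefficient = 4
x_10 = 3.5000, f(x_10) = -1.227741, coefficient = 1

I ≈ (0.275000/3) × 30.481807 = 2.794166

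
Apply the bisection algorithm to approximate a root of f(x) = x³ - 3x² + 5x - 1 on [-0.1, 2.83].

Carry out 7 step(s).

f(x) = x³ - 3x² + 5x - 1
Initial interval: [-0.1, 2.83]

Iteration 1:
  c_1 = (-0.100000 + 2.830000)/2 = 1.365000
  f(c_1) = f(1.365000) = 2.778627
  f(a) × f(c) < 0, new interval: [-0.100000, 1.365000]
Iteration 2:
  c_2 = (-0.100000 + 1.365000)/2 = 0.632500
  f(c_2) = f(0.632500) = 1.215367
  f(a) × f(c) < 0, new interval: [-0.100000, 0.632500]
Iteration 3:
  c_3 = (-0.100000 + 0.632500)/2 = 0.266250
  f(c_3) = f(0.266250) = 0.137457
  f(a) × f(c) < 0, new interval: [-0.100000, 0.266250]
Iteration 4:
  c_4 = (-0.100000 + 0.266250)/2 = 0.083125
  f(c_4) = f(0.083125) = -0.604530
  f(a) × f(c) ≥ 0, new interval: [0.083125, 0.266250]
Iteration 5:
  c_5 = (0.083125 + 0.266250)/2 = 0.174687
  f(c_5) = f(0.174687) = -0.212779
  f(a) × f(c) ≥ 0, new interval: [0.174687, 0.266250]
Iteration 6:
  c_6 = (0.174687 + 0.266250)/2 = 0.220469
  f(c_6) = f(0.220469) = -0.032759
  f(a) × f(c) ≥ 0, new interval: [0.220469, 0.266250]
Iteration 7:
  c_7 = (0.220469 + 0.266250)/2 = 0.243359
  f(c_7) = f(0.243359) = 0.053538
  f(a) × f(c) < 0, new interval: [0.220469, 0.243359]

After 7 iteration(s), the approximation is c_7 = 0.243359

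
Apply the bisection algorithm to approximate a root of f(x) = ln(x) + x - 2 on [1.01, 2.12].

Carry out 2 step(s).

f(x) = ln(x) + x - 2
Initial interval: [1.01, 2.12]

Iteration 1:
  c_1 = (1.010000 + 2.120000)/2 = 1.565000
  f(c_1) = f(1.565000) = 0.012886
  f(a) × f(c) < 0, new interval: [1.010000, 1.565000]
Iteration 2:
  c_2 = (1.010000 + 1.565000)/2 = 1.287500
  f(c_2) = f(1.287500) = -0.459798
  f(a) × f(c) ≥ 0, new interval: [1.287500, 1.565000]

After 2 iteration(s), the approximation is c_2 = 1.287500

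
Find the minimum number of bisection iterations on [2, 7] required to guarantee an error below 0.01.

We need (b-a)/2^n ≤ 0.01
(7 - 2)/2^n ≤ 0.01
5/2^n ≤ 0.01
2^n ≥ 500
n ≥ log₂(500) = 8.97
n ≥ 9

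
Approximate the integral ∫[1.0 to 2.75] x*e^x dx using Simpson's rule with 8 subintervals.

f(x) = x*e^x
a = 1.0, b = 2.75, n = 8
h = (b - a)/n = 0.218750

Simpson's rule: (h/3)[f(x₀) + 4f(x₁) + 2f(x₂) + ... + f(xₙ)]

x_0 = 1.0000, f(x_0) = 2.718282, coefficient = 1
x_1 = 1.2188, f(x_1) = 4.122978, coefficient = 4
x_2 = 1.4375, f(x_2) = 6.052101, coefficient = 2
x_3 = 1.6562, f(x_3) = 8.678130, coefficient = 4
x_4 = 1.8750, f(x_4) = 12.226536, coefficient = 2
x_5 = 2.0938, f(x_5) = 16.991390, coefficient = 4
x_6 = 2.3125, f(x_6) = 23.355423, coefficient = 2
x_7 = 2.5312, f(x_7) = 31.815807, coefficient = 4
x_8 = 2.7500, f(x_8) = 43.017238, coefficient = 1

I ≈ (0.218750/3) × 375.436856 = 27.375604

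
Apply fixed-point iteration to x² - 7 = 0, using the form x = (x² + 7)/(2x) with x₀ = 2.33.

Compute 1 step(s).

Equation: x² - 7 = 0
Fixed-point form: x = (x² + 7)/(2x)
x₀ = 2.33

x_1 = g(2.330000) = 2.667146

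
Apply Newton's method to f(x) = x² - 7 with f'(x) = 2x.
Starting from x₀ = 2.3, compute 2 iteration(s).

f(x) = x² - 7
f'(x) = 2x
x₀ = 2.3

Newton-Raphson formula: x_{n+1} = x_n - f(x_n)/f'(x_n)

Iteration 1:
  f(2.300000) = -1.710000
  f'(2.300000) = 4.600000
  x_1 = 2.300000 - (-1.710000)/4.600000 = 2.671739
Iteration 2:
  f(2.671739) = 0.138190
  f'(2.671739) = 5.343478
  x_2 = 2.671739 - 0.138190/5.343478 = 2.645878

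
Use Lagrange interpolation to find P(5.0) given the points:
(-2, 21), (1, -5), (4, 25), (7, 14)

Lagrange interpolation formula:
P(x) = Σ yᵢ × Lᵢ(x)
where Lᵢ(x) = Π_{j≠i} (x - xⱼ)/(xᵢ - xⱼ)

L_0(5.0) = (5.0 - 1)/(-2 - 1) × (5.0 - 4)/(-2 - 4) × (5.0 - 7)/(-2 - 7) = 0.049383
L_1(5.0) = (5.0 - (-2))/(1 - (-2)) × (5.0 - 4)/(1 - 4) × (5.0 - 7)/(1 - 7) = -0.259259
L_2(5.0) = (5.0 - (-2))/(4 - (-2)) × (5.0 - 1)/(4 - 1) × (5.0 - 7)/(4 - 7) = 1.037037
L_3(5.0) = (5.0 - (-2))/(7 - (-2)) × (5.0 - 1)/(7 - 1) × (5.0 - 4)/(7 - 4) = 0.172840

P(5.0) = 21×L_0(5.0) + (-5)×L_1(5.0) + 25×L_2(5.0) + 14×L_3(5.0)
P(5.0) = 30.679012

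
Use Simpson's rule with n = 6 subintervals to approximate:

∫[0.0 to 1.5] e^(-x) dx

f(x) = e^(-x)
a = 0.0, b = 1.5, n = 6
h = (b - a)/n = 0.250000

Simpson's rule: (h/3)[f(x₀) + 4f(x₁) + 2f(x₂) + ... + f(xₙ)]

x_0 = 0.0000, f(x_0) = 1.000000, coefficient = 1
x_1 = 0.2500, f(x_1) = 0.778801, coefficient = 4
x_2 = 0.5000, f(x_2) = 0.606531, coefficient = 2
x_3 = 0.7500, f(x_3) = 0.472367, coefficient = 4
x_4 = 1.0000, f(x_4) = 0.367879, coefficient = 2
x_5 = 1.2500, f(x_5) = 0.286505, coefficient = 4
x_6 = 1.5000, f(x_6) = 0.223130, coefficient = 1

I ≈ (0.250000/3) × 9.322639 = 0.776887
Exact value: 0.776870
Error: 0.000017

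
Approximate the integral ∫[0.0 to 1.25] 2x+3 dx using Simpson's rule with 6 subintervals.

f(x) = 2x+3
a = 0.0, b = 1.25, n = 6
h = (b - a)/n = 0.208333

Simpson's rule: (h/3)[f(x₀) + 4f(x₁) + 2f(x₂) + ... + f(xₙ)]

x_0 = 0.0000, f(x_0) = 3.000000, coefficient = 1
x_1 = 0.2083, f(x_1) = 3.416667, coefficient = 4
x_2 = 0.4167, f(x_2) = 3.833333, coefficient = 2
x_3 = 0.6250, f(x_3) = 4.250000, coefficient = 4
x_4 = 0.8333, f(x_4) = 4.666667, coefficient = 2
x_5 = 1.0417, f(x_5) = 5.083333, coefficient = 4
x_6 = 1.2500, f(x_6) = 5.500000, coefficient = 1

I ≈ (0.208333/3) × 76.500000 = 5.312500
Exact value: 5.312500
Error: 0.000000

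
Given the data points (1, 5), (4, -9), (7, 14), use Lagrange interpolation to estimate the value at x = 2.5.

Lagrange interpolation formula:
P(x) = Σ yᵢ × Lᵢ(x)
where Lᵢ(x) = Π_{j≠i} (x - xⱼ)/(xᵢ - xⱼ)

L_0(2.5) = (2.5 - 4)/(1 - 4) × (2.5 - 7)/(1 - 7) = 0.375000
L_1(2.5) = (2.5 - 1)/(4 - 1) × (2.5 - 7)/(4 - 7) = 0.750000
L_2(2.5) = (2.5 - 1)/(7 - 1) × (2.5 - 4)/(7 - 4) = -0.125000

P(2.5) = 5×L_0(2.5) + (-9)×L_1(2.5) + 14×L_2(2.5)
P(2.5) = -6.625000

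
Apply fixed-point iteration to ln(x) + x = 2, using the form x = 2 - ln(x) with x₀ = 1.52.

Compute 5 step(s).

Equation: ln(x) + x = 2
Fixed-point form: x = 2 - ln(x)
x₀ = 1.52

x_1 = g(1.520000) = 1.581290
x_2 = g(1.581290) = 1.541759
x_3 = g(1.541759) = 1.567076
x_4 = g(1.567076) = 1.550789
x_5 = g(1.550789) = 1.561236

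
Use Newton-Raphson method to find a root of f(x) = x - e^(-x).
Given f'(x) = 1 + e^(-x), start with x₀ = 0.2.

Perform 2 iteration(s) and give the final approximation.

f(x) = x - e^(-x)
f'(x) = 1 + e^(-x)
x₀ = 0.2

Newton-Raphson formula: x_{n+1} = x_n - f(x_n)/f'(x_n)

Iteration 1:
  f(0.200000) = -0.618731
  f'(0.200000) = 1.818731
  x_1 = 0.200000 - (-0.618731)/1.818731 = 0.540199
Iteration 2:
  f(0.540199) = -0.042433
  f'(0.540199) = 1.582632
  x_2 = 0.540199 - (-0.042433)/1.582632 = 0.567011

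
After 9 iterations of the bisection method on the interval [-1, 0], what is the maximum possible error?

Bisection error bound: |error| ≤ (b-a)/2^n
|error| ≤ (0 - (-1))/2^9 = 1/2^9
|error| ≤ 0.0019531250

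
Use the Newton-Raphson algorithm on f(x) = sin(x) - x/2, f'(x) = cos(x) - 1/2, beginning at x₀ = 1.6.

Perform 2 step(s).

f(x) = sin(x) - x/2
f'(x) = cos(x) - 1/2
x₀ = 1.6

Newton-Raphson formula: x_{n+1} = x_n - f(x_n)/f'(x_n)

Iteration 1:
  f(1.600000) = 0.199574
  f'(1.600000) = -0.529200
  x_1 = 1.600000 - 0.199574/(-0.529200) = 1.977124
Iteration 2:
  f(1.977124) = -0.069983
  f'(1.977124) = -0.895238
  x_2 = 1.977124 - (-0.069983)/(-0.895238) = 1.898951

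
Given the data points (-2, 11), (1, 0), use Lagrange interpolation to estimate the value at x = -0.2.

Lagrange interpolation formula:
P(x) = Σ yᵢ × Lᵢ(x)
where Lᵢ(x) = Π_{j≠i} (x - xⱼ)/(xᵢ - xⱼ)

L_0(-0.2) = (-0.2 - 1)/(-2 - 1) = 0.400000
L_1(-0.2) = (-0.2 - (-2))/(1 - (-2)) = 0.600000

P(-0.2) = 11×L_0(-0.2) + 0×L_1(-0.2)
P(-0.2) = 4.400000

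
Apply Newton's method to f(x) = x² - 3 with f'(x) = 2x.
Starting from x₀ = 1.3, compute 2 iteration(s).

f(x) = x² - 3
f'(x) = 2x
x₀ = 1.3

Newton-Raphson formula: x_{n+1} = x_n - f(x_n)/f'(x_n)

Iteration 1:
  f(1.300000) = -1.310000
  f'(1.300000) = 2.600000
  x_1 = 1.300000 - (-1.310000)/2.600000 = 1.803846
Iteration 2:
  f(1.803846) = 0.253861
  f'(1.803846) = 3.607692
  x_2 = 1.803846 - 0.253861/3.607692 = 1.733480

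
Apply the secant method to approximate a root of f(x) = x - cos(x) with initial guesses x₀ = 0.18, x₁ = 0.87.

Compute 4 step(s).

f(x) = x - cos(x)
x₀ = 0.18, x₁ = 0.87

Secant formula: x_{n+1} = x_n - f(x_n)(x_n - x_{n-1})/(f(x_n) - f(x_{n-1}))

Iteration 1:
  f(0.180000) = -0.803844
  f(0.870000) = 0.225173
  x_2 = 0.870000 - 0.225173×(0.870000 - 0.180000)/(0.225173 - (-0.803844))
       = 0.719012
Iteration 2:
  f(0.870000) = 0.225173
  f(0.719012) = -0.033446
  x_3 = 0.719012 - (-0.033446)×(0.719012 - 0.870000)/(-0.033446 - 0.225173)
       = 0.738538
Iteration 3:
  f(0.719012) = -0.033446
  f(0.738538) = -0.000916
  x_4 = 0.738538 - (-0.000916)×(0.738538 - 0.719012)/(-0.000916 - (-0.033446))
       = 0.739088
Iteration 4:
  f(0.738538) = -0.000916
  f(0.739088) = 0.000004
  x_5 = 0.739088 - 0.000004×(0.739088 - 0.738538)/(0.000004 - (-0.000916))
       = 0.739085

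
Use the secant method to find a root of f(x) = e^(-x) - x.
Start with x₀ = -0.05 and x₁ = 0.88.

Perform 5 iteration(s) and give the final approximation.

f(x) = e^(-x) - x
x₀ = -0.05, x₁ = 0.88

Secant formula: x_{n+1} = x_n - f(x_n)(x_n - x_{n-1})/(f(x_n) - f(x_{n-1}))

Iteration 1:
  f(-0.050000) = 1.101271
  f(0.880000) = -0.465217
  x_2 = 0.880000 - (-0.465217)×(0.880000 - (-0.050000))/(-0.465217 - 1.101271)
       = 0.603808
Iteration 2:
  f(0.880000) = -0.465217
  f(0.603808) = -0.057082
  x_3 = 0.603808 - (-0.057082)×(0.603808 - 0.880000)/(-0.057082 - (-0.465217))
       = 0.565179
Iteration 3:
  f(0.603808) = -0.057082
  f(0.565179) = 0.003079
  x_4 = 0.565179 - 0.003079×(0.565179 - 0.603808)/(0.003079 - (-0.057082))
       = 0.567156
Iteration 4:
  f(0.565179) = 0.003079
  f(0.567156) = -0.000020
  x_5 = 0.567156 - (-0.000020)×(0.567156 - 0.565179)/(-0.000020 - 0.003079)
       = 0.567143
Iteration 5:
  f(0.567156) = -0.000020
  f(0.567143) = 0.000000
  x_6 = 0.567143 - 0.000000×(0.567143 - 0.567156)/(0.000000 - (-0.000020))
       = 0.567143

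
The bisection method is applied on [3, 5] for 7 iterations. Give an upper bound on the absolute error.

Bisection error bound: |error| ≤ (b-a)/2^n
|error| ≤ (5 - 3)/2^7 = 2/2^7
|error| ≤ 0.0156250000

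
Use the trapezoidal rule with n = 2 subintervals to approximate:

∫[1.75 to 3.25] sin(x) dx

f(x) = sin(x)
a = 1.75, b = 3.25, n = 2
h = (b - a)/n = 0.750000

Trapezoidal rule: (h/2)[f(x₀) + 2f(x₁) + 2f(x₂) + ... + f(xₙ)]

x_0 = 1.7500, f(x_0) = 0.983986, coefficient = 1
x_1 = 2.5000, f(x_1) = 0.598472, coefficient = 2
x_2 = 3.2500, f(x_2) = -0.108195, coefficient = 1

I ≈ (0.750000/2) × 2.072735 = 0.777276
Exact value: 0.815884
Error: 0.038608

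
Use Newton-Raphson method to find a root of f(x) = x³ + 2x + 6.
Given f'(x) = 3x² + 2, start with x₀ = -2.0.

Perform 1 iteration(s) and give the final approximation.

f(x) = x³ + 2x + 6
f'(x) = 3x² + 2
x₀ = -2.0

Newton-Raphson formula: x_{n+1} = x_n - f(x_n)/f'(x_n)

Iteration 1:
  f(-2.000000) = -6.000000
  f'(-2.000000) = 14.000000
  x_1 = -2.000000 - (-6.000000)/14.000000 = -1.571429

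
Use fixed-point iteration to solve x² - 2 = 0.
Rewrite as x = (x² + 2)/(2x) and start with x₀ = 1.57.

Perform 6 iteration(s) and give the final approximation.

Equation: x² - 2 = 0
Fixed-point form: x = (x² + 2)/(2x)
x₀ = 1.57

x_1 = g(1.570000) = 1.421943
x_2 = g(1.421943) = 1.414235
x_3 = g(1.414235) = 1.414214
x_4 = g(1.414214) = 1.414214
x_5 = g(1.414214) = 1.414214
x_6 = g(1.414214) = 1.414214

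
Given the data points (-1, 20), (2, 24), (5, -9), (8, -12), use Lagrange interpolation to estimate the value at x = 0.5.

Lagrange interpolation formula:
P(x) = Σ yᵢ × Lᵢ(x)
where Lᵢ(x) = Π_{j≠i} (x - xⱼ)/(xᵢ - xⱼ)

L_0(0.5) = (0.5 - 2)/(-1 - 2) × (0.5 - 5)/(-1 - 5) × (0.5 - 8)/(-1 - 8) = 0.312500
L_1(0.5) = (0.5 - (-1))/(2 - (-1)) × (0.5 - 5)/(2 - 5) × (0.5 - 8)/(2 - 8) = 0.937500
L_2(0.5) = (0.5 - (-1))/(5 - (-1)) × (0.5 - 2)/(5 - 2) × (0.5 - 8)/(5 - 8) = -0.312500
L_3(0.5) = (0.5 - (-1))/(8 - (-1)) × (0.5 - 2)/(8 - 2) × (0.5 - 5)/(8 - 5) = 0.062500

P(0.5) = 20×L_0(0.5) + 24×L_1(0.5) + (-9)×L_2(0.5) + (-12)×L_3(0.5)
P(0.5) = 30.812500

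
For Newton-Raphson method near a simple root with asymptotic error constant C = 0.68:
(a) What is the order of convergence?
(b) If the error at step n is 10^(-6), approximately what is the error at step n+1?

(a) Newton-Raphson has quadratic (order 2) convergence near simple roots.
    This means |e_{n+1}| ≈ C|e_n|².

(b) With |e_n| = 10^(-6) and C = 0.68:
    |e_{n+1}| ≈ 0.68 × (10^(-6))² = 0.68 × 10^(-12)

(a) 2 (quadratic); (b) |e_{n+1}| ≈ 6.800e-13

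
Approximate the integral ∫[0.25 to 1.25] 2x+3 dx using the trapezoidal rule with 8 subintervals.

f(x) = 2x+3
a = 0.25, b = 1.25, n = 8
h = (b - a)/n = 0.125000

Trapezoidal rule: (h/2)[f(x₀) + 2f(x₁) + 2f(x₂) + ... + f(xₙ)]

x_0 = 0.2500, f(x_0) = 3.500000, coefficient = 1
x_1 = 0.3750, f(x_1) = 3.750000, coefficient = 2
x_2 = 0.5000, f(x_2) = 4.000000, coefficient = 2
x_3 = 0.6250, f(x_3) = 4.250000, coefficient = 2
x_4 = 0.7500, f(x_4) = 4.500000, coefficient = 2
x_5 = 0.8750, f(x_5) = 4.750000, coefficient = 2
x_6 = 1.0000, f(x_6) = 5.000000, coefficient = 2
x_7 = 1.1250, f(x_7) = 5.250000, coefficient = 2
x_8 = 1.2500, f(x_8) = 5.500000, coefficient = 1

I ≈ (0.125000/2) × 72.000000 = 4.500000
Exact value: 4.500000
Error: 0.000000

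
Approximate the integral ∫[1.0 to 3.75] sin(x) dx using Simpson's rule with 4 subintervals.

f(x) = sin(x)
a = 1.0, b = 3.75, n = 4
h = (b - a)/n = 0.687500

Simpson's rule: (h/3)[f(x₀) + 4f(x₁) + 2f(x₂) + ... + f(xₙ)]

x_0 = 1.0000, f(x_0) = 0.841471, coefficient = 1
x_1 = 1.6875, f(x_1) = 0.993198, coefficient = 4
x_2 = 2.3750, f(x_2) = 0.693685, coefficient = 2
x_3 = 3.0625, f(x_3) = 0.079010, coefficient = 4
x_4 = 3.7500, f(x_4) = -0.571561, coefficient = 1

I ≈ (0.687500/3) × 5.946112 = 1.362651
Exact value: 1.360862
Error: 0.001789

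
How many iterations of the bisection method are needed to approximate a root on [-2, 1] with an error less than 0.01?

We need (b-a)/2^n ≤ 0.01
(1 - (-2))/2^n ≤ 0.01
3/2^n ≤ 0.01
2^n ≥ 300
n ≥ log₂(300) = 8.23
n ≥ 9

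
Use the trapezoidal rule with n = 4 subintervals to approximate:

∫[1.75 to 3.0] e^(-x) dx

f(x) = e^(-x)
a = 1.75, b = 3.0, n = 4
h = (b - a)/n = 0.312500

Trapezoidal rule: (h/2)[f(x₀) + 2f(x₁) + 2f(x₂) + ... + f(xₙ)]

x_0 = 1.7500, f(x_0) = 0.173774, coefficient = 1
x_1 = 2.0625, f(x_1) = 0.127136, coefficient = 2
x_2 = 2.3750, f(x_2) = 0.093014, coefficient = 2
x_3 = 2.6875, f(x_3) = 0.068051, coefficient = 2
x_4 = 3.0000, f(x_4) = 0.049787, coefficient = 1

I ≈ (0.312500/2) × 0.799963 = 0.124994
Exact value: 0.123987
Error: 0.001007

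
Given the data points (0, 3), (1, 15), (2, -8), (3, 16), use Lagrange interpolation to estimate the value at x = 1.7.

Lagrange interpolation formula:
P(x) = Σ yᵢ × Lᵢ(x)
where Lᵢ(x) = Π_{j≠i} (x - xⱼ)/(xᵢ - xⱼ)

L_0(1.7) = (1.7 - 1)/(0 - 1) × (1.7 - 2)/(0 - 2) × (1.7 - 3)/(0 - 3) = -0.045500
L_1(1.7) = (1.7 - 0)/(1 - 0) × (1.7 - 2)/(1 - 2) × (1.7 - 3)/(1 - 3) = 0.331500
L_2(1.7) = (1.7 - 0)/(2 - 0) × (1.7 - 1)/(2 - 1) × (1.7 - 3)/(2 - 3) = 0.773500
L_3(1.7) = (1.7 - 0)/(3 - 0) × (1.7 - 1)/(3 - 1) × (1.7 - 2)/(3 - 2) = -0.059500

P(1.7) = 3×L_0(1.7) + 15×L_1(1.7) + (-8)×L_2(1.7) + 16×L_3(1.7)
P(1.7) = -2.304000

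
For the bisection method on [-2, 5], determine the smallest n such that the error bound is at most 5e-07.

We need (b-a)/2^n ≤ 5e-07
(5 - (-2))/2^n ≤ 5e-07
7/2^n ≤ 5e-07
2^n ≥ 14000000
n ≥ log₂(14000000) = 23.74
n ≥ 24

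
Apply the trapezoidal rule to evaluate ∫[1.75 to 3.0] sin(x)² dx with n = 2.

f(x) = sin(x)²
a = 1.75, b = 3.0, n = 2
h = (b - a)/n = 0.625000

Trapezoidal rule: (h/2)[f(x₀) + 2f(x₁) + 2f(x₂) + ... + f(xₙ)]

x_0 = 1.7500, f(x_0) = 0.968228, coefficient = 1
x_1 = 2.3750, f(x_1) = 0.481199, coefficient = 2
x_2 = 3.0000, f(x_2) = 0.019915, coefficient = 1

I ≈ (0.625000/2) × 1.950541 = 0.609544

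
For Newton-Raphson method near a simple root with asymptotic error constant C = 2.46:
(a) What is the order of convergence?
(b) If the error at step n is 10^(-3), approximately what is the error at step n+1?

(a) Newton-Raphson has quadratic (order 2) convergence near simple roots.
    This means |e_{n+1}| ≈ C|e_n|².

(b) With |e_n| = 10^(-3) and C = 2.46:
    |e_{n+1}| ≈ 2.46 × (10^(-3))² = 2.46 × 10^(-6)

(a) 2 (quadratic); (b) |e_{n+1}| ≈ 2.460e-06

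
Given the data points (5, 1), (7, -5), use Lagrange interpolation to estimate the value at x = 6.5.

Lagrange interpolation formula:
P(x) = Σ yᵢ × Lᵢ(x)
where Lᵢ(x) = Π_{j≠i} (x - xⱼ)/(xᵢ - xⱼ)

L_0(6.5) = (6.5 - 7)/(5 - 7) = 0.250000
L_1(6.5) = (6.5 - 5)/(7 - 5) = 0.750000

P(6.5) = 1×L_0(6.5) + (-5)×L_1(6.5)
P(6.5) = -3.500000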